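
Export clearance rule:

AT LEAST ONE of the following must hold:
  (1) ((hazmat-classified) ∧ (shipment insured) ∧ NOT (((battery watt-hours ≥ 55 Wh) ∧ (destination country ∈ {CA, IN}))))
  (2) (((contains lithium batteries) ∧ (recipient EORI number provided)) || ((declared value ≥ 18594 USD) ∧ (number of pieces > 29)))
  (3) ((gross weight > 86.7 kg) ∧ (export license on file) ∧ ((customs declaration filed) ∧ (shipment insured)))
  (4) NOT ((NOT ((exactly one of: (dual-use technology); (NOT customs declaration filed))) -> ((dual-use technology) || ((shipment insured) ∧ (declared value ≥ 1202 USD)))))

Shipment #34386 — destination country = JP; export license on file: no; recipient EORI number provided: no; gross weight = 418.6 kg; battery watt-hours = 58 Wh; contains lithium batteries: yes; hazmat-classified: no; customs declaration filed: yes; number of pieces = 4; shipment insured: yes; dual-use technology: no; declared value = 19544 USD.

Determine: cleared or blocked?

Blocked

Atomic conditions:
  hazmat-classified: no → false
  shipment insured: yes → true
  battery watt-hours ≥ 55 Wh: 58 ≥ 55 is true
  destination country ∈ {CA, IN}: JP is not in the set → false
  contains lithium batteries: yes → true
  recipient EORI number provided: no → false
  declared value ≥ 18594 USD: 19544 ≥ 18594 is true
  number of pieces > 29: 4 > 29 is false
  gross weight > 86.7 kg: 418.6 > 86.7 is true
  export license on file: no → false
  customs declaration filed: yes → true
  dual-use technology: no → false
  NOT customs declaration filed: yes → false
  declared value ≥ 1202 USD: 19544 ≥ 1202 is true
Combine:
[1.3.1] true AND false = false
[1.3] NOT false = true
[1] false AND true AND true = false
[2.1] true AND false = false
[2.2] true AND false = false
[2] false OR false = false
[3.3] true AND true = true
[3] true AND false AND true = false
[4.1.1.1] exactly-one(false, false) = false
[4.1.1] NOT false = true
[4.1.2.2] true AND true = true
[4.1.2] false OR true = true
[4.1] true → true = true
[4] NOT true = false
[root] false OR false OR false OR false = false
Overall: false → blocked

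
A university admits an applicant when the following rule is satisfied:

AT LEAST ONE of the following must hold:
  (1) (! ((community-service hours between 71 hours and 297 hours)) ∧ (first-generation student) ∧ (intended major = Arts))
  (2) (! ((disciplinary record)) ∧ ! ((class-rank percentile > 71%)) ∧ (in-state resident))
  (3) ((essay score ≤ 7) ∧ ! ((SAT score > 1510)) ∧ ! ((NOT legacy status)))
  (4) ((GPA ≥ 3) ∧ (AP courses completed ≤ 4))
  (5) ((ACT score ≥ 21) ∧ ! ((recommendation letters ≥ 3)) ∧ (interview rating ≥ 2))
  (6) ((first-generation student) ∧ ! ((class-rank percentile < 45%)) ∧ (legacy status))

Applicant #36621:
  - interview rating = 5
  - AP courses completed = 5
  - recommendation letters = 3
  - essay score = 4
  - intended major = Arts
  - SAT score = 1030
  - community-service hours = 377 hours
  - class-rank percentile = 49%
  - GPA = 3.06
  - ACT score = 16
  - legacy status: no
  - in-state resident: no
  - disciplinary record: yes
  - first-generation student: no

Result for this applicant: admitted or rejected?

Rejected

Atomic conditions:
  community-service hours between 71 hours and 297 hours: 377 in [71, 297] is false
  first-generation student: no → false
  intended major = Arts: Arts == Arts is true
  disciplinary record: yes → true
  class-rank percentile > 71%: 49 > 71 is false
  in-state resident: no → false
  essay score ≤ 7: 4 ≤ 7 is true
  SAT score > 1510: 1030 > 1510 is false
  NOT legacy status: no → true
  GPA ≥ 3: 3.06 ≥ 3 is true
  AP courses completed ≤ 4: 5 ≤ 4 is false
  ACT score ≥ 21: 16 ≥ 21 is false
  recommendation letters ≥ 3: 3 ≥ 3 is true
  interview rating ≥ 2: 5 ≥ 2 is true
  class-rank percentile < 45%: 49 < 45 is false
  legacy status: no → false
Combine:
[1.1] NOT false = true
[1] true AND false AND true = false
[2.1] NOT true = false
[2.2] NOT false = true
[2] false AND true AND false = false
[3.2] NOT false = true
[3.3] NOT true = false
[3] true AND true AND false = false
[4] true AND false = false
[5.2] NOT true = false
[5] false AND false AND true = false
[6.2] NOT false = true
[6] false AND true AND false = false
[root] false OR false OR false OR false OR false OR false = false
Overall: false → rejected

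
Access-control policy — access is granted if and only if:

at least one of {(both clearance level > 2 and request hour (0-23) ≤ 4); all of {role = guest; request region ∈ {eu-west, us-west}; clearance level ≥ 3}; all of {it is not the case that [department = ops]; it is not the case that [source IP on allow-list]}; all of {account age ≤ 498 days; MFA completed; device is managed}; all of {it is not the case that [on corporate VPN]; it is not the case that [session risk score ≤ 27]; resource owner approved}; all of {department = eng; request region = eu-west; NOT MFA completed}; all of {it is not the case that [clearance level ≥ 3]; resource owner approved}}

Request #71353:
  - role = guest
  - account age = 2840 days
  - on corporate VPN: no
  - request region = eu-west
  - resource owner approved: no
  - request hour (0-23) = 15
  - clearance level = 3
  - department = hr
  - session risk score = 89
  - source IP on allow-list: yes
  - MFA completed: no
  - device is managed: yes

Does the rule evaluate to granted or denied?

Granted

Atomic conditions:
  clearance level > 2: 3 > 2 is true
  request hour (0-23) ≤ 4: 15 ≤ 4 is false
  role = guest: guest == guest is true
  request region ∈ {eu-west, us-west}: eu-west is in the set → true
  clearance level ≥ 3: 3 ≥ 3 is true
  department = ops: hr == ops is false
  source IP on allow-list: yes → true
  account age ≤ 498 days: 2840 ≤ 498 is false
  MFA completed: no → false
  device is managed: yes → true
  on corporate VPN: no → false
  session risk score ≤ 27: 89 ≤ 27 is false
  resource owner approved: no → false
  department = eng: hr == eng is false
  request region = eu-west: eu-west == eu-west is true
  NOT MFA completed: no → true
Combine:
[1] true AND false = false
[2] true AND true AND true = true
[3.1] NOT false = true
[3.2] NOT true = false
[3] true AND false = false
[4] false AND false AND true = false
[5.1] NOT false = true
[5.2] NOT false = true
[5] true AND true AND false = false
[6] false AND true AND true = false
[7.1] NOT true = false
[7] false AND false = false
[root] false OR true OR false OR false OR false OR false OR false = true
Overall: true → granted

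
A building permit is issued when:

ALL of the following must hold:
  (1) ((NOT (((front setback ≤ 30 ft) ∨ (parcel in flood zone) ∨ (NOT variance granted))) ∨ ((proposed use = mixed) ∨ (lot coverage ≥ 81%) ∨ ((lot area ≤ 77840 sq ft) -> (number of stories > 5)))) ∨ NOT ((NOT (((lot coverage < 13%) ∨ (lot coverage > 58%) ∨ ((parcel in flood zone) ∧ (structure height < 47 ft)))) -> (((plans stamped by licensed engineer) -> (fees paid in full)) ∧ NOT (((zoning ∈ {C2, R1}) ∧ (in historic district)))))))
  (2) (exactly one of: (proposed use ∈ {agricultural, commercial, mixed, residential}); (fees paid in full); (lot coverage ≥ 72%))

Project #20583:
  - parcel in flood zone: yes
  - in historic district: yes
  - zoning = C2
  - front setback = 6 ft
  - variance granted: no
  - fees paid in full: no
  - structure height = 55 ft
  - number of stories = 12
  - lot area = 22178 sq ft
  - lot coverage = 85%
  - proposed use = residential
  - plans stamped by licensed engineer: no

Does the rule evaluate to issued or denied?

Denied

Atomic conditions:
  front setback ≤ 30 ft: 6 ≤ 30 is true
  parcel in flood zone: yes → true
  NOT variance granted: no → true
  proposed use = mixed: residential == mixed is false
  lot coverage ≥ 81%: 85 ≥ 81 is true
  lot area ≤ 77840 sq ft: 22178 ≤ 77840 is true
  number of stories > 5: 12 > 5 is true
  lot coverage < 13%: 85 < 13 is false
  lot coverage > 58%: 85 > 58 is true
  structure height < 47 ft: 55 < 47 is false
  plans stamped by licensed engineer: no → false
  fees paid in full: no → false
  zoning ∈ {C2, R1}: C2 is in the set → true
  in historic district: yes → true
  proposed use ∈ {agricultural, commercial, mixed, residential}: residential is in the set → true
  lot coverage ≥ 72%: 85 ≥ 72 is true
Combine:
[1.1.1.1] true OR true OR true = true
[1.1.1] NOT true = false
[1.1.2.3] true → true = true
[1.1.2] false OR true OR true = true
[1.1] false OR true = true
[1.2.1.1.1.3] true AND false = false
[1.2.1.1.1] false OR true OR false = true
[1.2.1.1] NOT true = false
[1.2.1.2.1] false → false (antecedent false ⇒ implication holds) = true
[1.2.1.2.2.1] true AND true = true
[1.2.1.2.2] NOT true = false
[1.2.1.2] true AND false = false
[1.2.1] false → false (antecedent false ⇒ implication holds) = true
[1.2] NOT true = false
[1] true OR false = true
[2] exactly-one(true, false, true) = false
[root] true AND false = false
Overall: false → denied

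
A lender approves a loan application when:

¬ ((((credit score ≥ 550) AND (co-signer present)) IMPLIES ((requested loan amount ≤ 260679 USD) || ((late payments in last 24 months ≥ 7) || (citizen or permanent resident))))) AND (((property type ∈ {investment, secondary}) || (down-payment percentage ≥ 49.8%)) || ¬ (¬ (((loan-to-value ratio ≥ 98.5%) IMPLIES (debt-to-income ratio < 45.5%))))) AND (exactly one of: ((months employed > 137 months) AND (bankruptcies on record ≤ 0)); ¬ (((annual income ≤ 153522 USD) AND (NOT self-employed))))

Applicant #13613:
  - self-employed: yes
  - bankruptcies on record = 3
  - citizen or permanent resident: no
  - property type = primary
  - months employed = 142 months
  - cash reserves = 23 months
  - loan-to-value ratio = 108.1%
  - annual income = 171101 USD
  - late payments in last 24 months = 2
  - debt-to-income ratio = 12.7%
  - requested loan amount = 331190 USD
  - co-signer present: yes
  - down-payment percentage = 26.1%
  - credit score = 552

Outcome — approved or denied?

Approved

Atomic conditions:
  credit score ≥ 550: 552 ≥ 550 is true
  co-signer present: yes → true
  requested loan amount ≤ 260679 USD: 331190 ≤ 260679 is false
  late payments in last 24 months ≥ 7: 2 ≥ 7 is false
  citizen or permanent resident: no → false
  property type ∈ {investment, secondary}: primary is not in the set → false
  down-payment percentage ≥ 49.8%: 26.1 ≥ 49.8 is false
  loan-to-value ratio ≥ 98.5%: 108.1 ≥ 98.5 is true
  debt-to-income ratio < 45.5%: 12.7 < 45.5 is true
  months employed > 137 months: 142 > 137 is true
  bankruptcies on record ≤ 0: 3 ≤ 0 is false
  annual income ≤ 153522 USD: 171101 ≤ 153522 is false
  NOT self-employed: yes → false
Combine:
[1.1.1] true AND true = true
[1.1.2.2] false OR false = false
[1.1.2] false OR false = false
[1.1] true → false = false
[1] NOT false = true
[2.1] false OR false = false
[2.2.1.1] true → true = true
[2.2.1] NOT true = false
[2.2] NOT false = true
[2] false OR true = true
[3.1] true AND false = false
[3.2.1] false AND false = false
[3.2] NOT false = true
[3] exactly-one(false, true) = true
[root] true AND true AND true = true
Overall: true → approved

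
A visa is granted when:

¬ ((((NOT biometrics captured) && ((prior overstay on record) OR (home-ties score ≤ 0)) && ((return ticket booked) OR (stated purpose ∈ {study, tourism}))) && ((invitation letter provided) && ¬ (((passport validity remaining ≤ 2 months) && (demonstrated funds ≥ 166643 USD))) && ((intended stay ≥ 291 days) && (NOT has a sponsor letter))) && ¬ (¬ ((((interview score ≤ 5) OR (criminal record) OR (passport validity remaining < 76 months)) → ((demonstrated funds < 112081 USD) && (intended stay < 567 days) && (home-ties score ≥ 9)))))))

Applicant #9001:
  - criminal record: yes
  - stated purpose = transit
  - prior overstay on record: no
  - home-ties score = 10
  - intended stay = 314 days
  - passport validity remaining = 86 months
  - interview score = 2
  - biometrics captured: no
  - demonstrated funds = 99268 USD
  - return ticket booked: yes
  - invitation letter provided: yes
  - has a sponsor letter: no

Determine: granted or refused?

Atomic conditions:
  NOT biometrics captured: no → true
  prior overstay on record: no → false
  home-ties score ≤ 0: 10 ≤ 0 is false
  return ticket booked: yes → true
  stated purpose ∈ {study, tourism}: transit is not in the set → false
  invitation letter provided: yes → true
  passport validity remaining ≤ 2 months: 86 ≤ 2 is false
  demonstrated funds ≥ 166643 USD: 99268 ≥ 166643 is false
  intended stay ≥ 291 days: 314 ≥ 291 is true
  NOT has a sponsor letter: no → true
  interview score ≤ 5: 2 ≤ 5 is true
  criminal record: yes → true
  passport validity remaining < 76 months: 86 < 76 is false
  demonstrated funds < 112081 USD: 99268 < 112081 is true
  intended stay < 567 days: 314 < 567 is true
  home-ties score ≥ 9: 10 ≥ 9 is true
Combine:
[1.1.2] false OR false = false
[1.1.3] true OR false = true
[1.1] true AND false AND true = false
[1.2.2.1] false AND false = false
[1.2.2] NOT false = true
[1.2.3] true AND true = true
[1.2] true AND true AND true = true
[1.3.1.1.1] true OR true OR false = true
[1.3.1.1.2] true AND true AND true = true
[1.3.1.1] true → true = true
[1.3.1] NOT true = false
[1.3] NOT false = true
[1] false AND true AND true = false
[root] NOT false = true
Overall: true → granted

Granted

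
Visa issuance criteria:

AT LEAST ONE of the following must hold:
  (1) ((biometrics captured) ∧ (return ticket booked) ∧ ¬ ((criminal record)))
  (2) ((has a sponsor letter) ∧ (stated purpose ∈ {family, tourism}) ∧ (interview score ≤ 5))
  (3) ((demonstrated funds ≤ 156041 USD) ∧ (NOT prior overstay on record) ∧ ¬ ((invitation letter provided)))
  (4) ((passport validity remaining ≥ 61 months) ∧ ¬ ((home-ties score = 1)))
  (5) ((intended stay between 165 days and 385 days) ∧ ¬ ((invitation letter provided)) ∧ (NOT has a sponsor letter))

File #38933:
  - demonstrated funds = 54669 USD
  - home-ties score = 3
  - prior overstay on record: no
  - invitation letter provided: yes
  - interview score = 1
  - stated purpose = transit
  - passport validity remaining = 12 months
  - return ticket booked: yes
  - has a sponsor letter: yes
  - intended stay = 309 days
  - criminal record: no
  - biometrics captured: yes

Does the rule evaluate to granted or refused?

Granted

Atomic conditions:
  biometrics captured: yes → true
  return ticket booked: yes → true
  criminal record: no → false
  has a sponsor letter: yes → true
  stated purpose ∈ {family, tourism}: transit is not in the set → false
  interview score ≤ 5: 1 ≤ 5 is true
  demonstrated funds ≤ 156041 USD: 54669 ≤ 156041 is true
  NOT prior overstay on record: no → true
  invitation letter provided: yes → true
  passport validity remaining ≥ 61 months: 12 ≥ 61 is false
  home-ties score = 1: 3 == 1 is false
  intended stay between 165 days and 385 days: 309 in [165, 385] is true
  NOT has a sponsor letter: yes → false
Combine:
[1.3] NOT false = true
[1] true AND true AND true = true
[2] true AND false AND true = false
[3.3] NOT true = false
[3] true AND true AND false = false
[4.2] NOT false = true
[4] false AND true = false
[5.2] NOT true = false
[5] true AND false AND false = false
[root] true OR false OR false OR false OR false = true
Overall: true → granted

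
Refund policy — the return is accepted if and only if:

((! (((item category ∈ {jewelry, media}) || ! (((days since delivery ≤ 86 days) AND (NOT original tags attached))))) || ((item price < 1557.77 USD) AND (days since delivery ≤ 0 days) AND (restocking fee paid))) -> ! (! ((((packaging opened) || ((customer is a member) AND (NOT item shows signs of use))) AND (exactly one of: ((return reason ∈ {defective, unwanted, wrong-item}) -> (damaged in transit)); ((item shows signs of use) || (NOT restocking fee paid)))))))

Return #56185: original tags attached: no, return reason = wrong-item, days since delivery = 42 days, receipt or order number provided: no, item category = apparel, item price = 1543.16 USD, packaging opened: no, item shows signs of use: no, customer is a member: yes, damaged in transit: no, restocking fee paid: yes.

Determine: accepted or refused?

Atomic conditions:
  item category ∈ {jewelry, media}: apparel is not in the set → false
  days since delivery ≤ 86 days: 42 ≤ 86 is true
  NOT original tags attached: no → true
  item price < 1557.77 USD: 1543.16 < 1557.77 is true
  days since delivery ≤ 0 days: 42 ≤ 0 is false
  restocking fee paid: yes → true
  packaging opened: no → false
  customer is a member: yes → true
  NOT item shows signs of use: no → true
  return reason ∈ {defective, unwanted, wrong-item}: wrong-item is in the set → true
  damaged in transit: no → false
  item shows signs of use: no → false
  NOT restocking fee paid: yes → false
Combine:
[1.1.1.2.1] true AND true = true
[1.1.1.2] NOT true = false
[1.1.1] false OR false = false
[1.1] NOT false = true
[1.2] true AND false AND true = false
[1] true OR false = true
[2.1.1.1.2] true AND true = true
[2.1.1.1] false OR true = true
[2.1.1.2.1] true → false = false
[2.1.1.2.2] false OR false = false
[2.1.1.2] exactly-one(false, false) = false
[2.1.1] true AND false = false
[2.1] NOT false = true
[2] NOT true = false
[root] true → false = false
Overall: false → refused

Refused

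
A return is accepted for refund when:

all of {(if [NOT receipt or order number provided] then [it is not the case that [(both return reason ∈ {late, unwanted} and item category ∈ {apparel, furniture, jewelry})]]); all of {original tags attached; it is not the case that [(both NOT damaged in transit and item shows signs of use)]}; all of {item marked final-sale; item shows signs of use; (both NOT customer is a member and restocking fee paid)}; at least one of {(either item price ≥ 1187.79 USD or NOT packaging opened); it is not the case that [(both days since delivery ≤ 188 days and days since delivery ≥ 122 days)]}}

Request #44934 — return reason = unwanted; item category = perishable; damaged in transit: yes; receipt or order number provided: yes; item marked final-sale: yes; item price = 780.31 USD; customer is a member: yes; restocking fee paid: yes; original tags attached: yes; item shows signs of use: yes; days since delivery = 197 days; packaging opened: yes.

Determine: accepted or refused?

Atomic conditions:
  NOT receipt or order number provided: yes → false
  return reason ∈ {late, unwanted}: unwanted is in the set → true
  item category ∈ {apparel, furniture, jewelry}: perishable is not in the set → false
  original tags attached: yes → true
  NOT damaged in transit: yes → false
  item shows signs of use: yes → true
  item marked final-sale: yes → true
  NOT customer is a member: yes → false
  restocking fee paid: yes → true
  item price ≥ 1187.79 USD: 780.31 ≥ 1187.79 is false
  NOT packaging opened: yes → false
  days since delivery ≤ 188 days: 197 ≤ 188 is false
  days since delivery ≥ 122 days: 197 ≥ 122 is true
Combine:
[1.2.1] true AND false = false
[1.2] NOT false = true
[1] false → true (antecedent false ⇒ implication holds) = true
[2.2.1] false AND true = false
[2.2] NOT false = true
[2] true AND true = true
[3.3] false AND true = false
[3] true AND true AND false = false
[4.1] false OR false = false
[4.2.1] false AND true = false
[4.2] NOT false = true
[4] false OR true = true
[root] true AND true AND false AND true = false
Overall: false → refused

Refused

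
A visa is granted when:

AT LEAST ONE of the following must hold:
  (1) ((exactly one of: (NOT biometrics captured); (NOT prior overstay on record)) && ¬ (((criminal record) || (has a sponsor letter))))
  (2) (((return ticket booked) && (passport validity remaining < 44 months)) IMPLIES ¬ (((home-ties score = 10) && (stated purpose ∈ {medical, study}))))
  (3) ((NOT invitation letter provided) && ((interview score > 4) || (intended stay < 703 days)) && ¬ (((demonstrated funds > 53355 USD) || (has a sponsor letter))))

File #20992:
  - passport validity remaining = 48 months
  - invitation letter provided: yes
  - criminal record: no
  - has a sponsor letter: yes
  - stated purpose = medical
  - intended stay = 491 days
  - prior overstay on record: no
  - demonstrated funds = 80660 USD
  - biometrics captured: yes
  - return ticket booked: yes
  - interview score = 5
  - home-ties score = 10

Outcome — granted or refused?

Granted

Atomic conditions:
  NOT biometrics captured: yes → false
  NOT prior overstay on record: no → true
  criminal record: no → false
  has a sponsor letter: yes → true
  return ticket booked: yes → true
  passport validity remaining < 44 months: 48 < 44 is false
  home-ties score = 10: 10 == 10 is true
  stated purpose ∈ {medical, study}: medical is in the set → true
  NOT invitation letter provided: yes → false
  interview score > 4: 5 > 4 is true
  intended stay < 703 days: 491 < 703 is true
  demonstrated funds > 53355 USD: 80660 > 53355 is true
Combine:
[1.1] exactly-one(false, true) = true
[1.2.1] false OR true = true
[1.2] NOT true = false
[1] true AND false = false
[2.1] true AND false = false
[2.2.1] true AND true = true
[2.2] NOT true = false
[2] false → false (antecedent false ⇒ implication holds) = true
[3.2] true OR true = true
[3.3.1] true OR true = true
[3.3] NOT true = false
[3] false AND true AND false = false
[root] false OR true OR false = true
Overall: true → granted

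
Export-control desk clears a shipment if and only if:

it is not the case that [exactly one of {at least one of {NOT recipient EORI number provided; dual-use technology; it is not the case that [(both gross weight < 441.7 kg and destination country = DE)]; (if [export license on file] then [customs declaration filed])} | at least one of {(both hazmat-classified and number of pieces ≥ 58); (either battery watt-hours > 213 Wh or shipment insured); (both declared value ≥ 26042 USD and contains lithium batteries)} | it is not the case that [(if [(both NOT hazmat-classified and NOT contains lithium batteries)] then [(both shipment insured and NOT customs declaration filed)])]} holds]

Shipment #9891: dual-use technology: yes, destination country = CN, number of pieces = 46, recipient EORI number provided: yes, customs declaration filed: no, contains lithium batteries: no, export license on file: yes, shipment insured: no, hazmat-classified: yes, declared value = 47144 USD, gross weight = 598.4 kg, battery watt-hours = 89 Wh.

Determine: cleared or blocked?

Atomic conditions:
  NOT recipient EORI number provided: yes → false
  dual-use technology: yes → true
  gross weight < 441.7 kg: 598.4 < 441.7 is false
  destination country = DE: CN == DE is false
  export license on file: yes → true
  customs declaration filed: no → false
  hazmat-classified: yes → true
  number of pieces ≥ 58: 46 ≥ 58 is false
  battery watt-hours > 213 Wh: 89 > 213 is false
  shipment insured: no → false
  declared value ≥ 26042 USD: 47144 ≥ 26042 is true
  contains lithium batteries: no → false
  NOT hazmat-classified: yes → false
  NOT contains lithium batteries: no → true
  NOT customs declaration filed: no → true
Combine:
[1.1.3.1] false AND false = false
[1.1.3] NOT false = true
[1.1.4] true → false = false
[1.1] false OR true OR true OR false = true
[1.2.1] true AND false = false
[1.2.2] false OR false = false
[1.2.3] true AND false = false
[1.2] false OR false OR false = false
[1.3.1.1] false AND true = false
[1.3.1.2] false AND true = false
[1.3.1] false → false (antecedent false ⇒ implication holds) = true
[1.3] NOT true = false
[1] exactly-one(true, false, false) = true
[root] NOT true = false
Overall: false → blocked

Blocked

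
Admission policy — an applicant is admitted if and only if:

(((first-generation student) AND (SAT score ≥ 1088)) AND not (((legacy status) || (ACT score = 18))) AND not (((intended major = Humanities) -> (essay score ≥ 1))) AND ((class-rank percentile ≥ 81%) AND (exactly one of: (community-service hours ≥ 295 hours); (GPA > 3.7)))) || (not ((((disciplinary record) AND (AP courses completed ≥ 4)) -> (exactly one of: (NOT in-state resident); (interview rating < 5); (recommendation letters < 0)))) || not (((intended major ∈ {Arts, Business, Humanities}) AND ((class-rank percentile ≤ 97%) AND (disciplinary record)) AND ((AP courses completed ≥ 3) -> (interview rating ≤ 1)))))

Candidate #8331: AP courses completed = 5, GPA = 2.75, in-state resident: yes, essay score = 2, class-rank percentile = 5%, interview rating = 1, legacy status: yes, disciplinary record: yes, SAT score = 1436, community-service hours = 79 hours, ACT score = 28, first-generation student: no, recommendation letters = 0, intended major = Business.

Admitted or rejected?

Atomic conditions:
  first-generation student: no → false
  SAT score ≥ 1088: 1436 ≥ 1088 is true
  legacy status: yes → true
  ACT score = 18: 28 == 18 is false
  intended major = Humanities: Business == Humanities is false
  essay score ≥ 1: 2 ≥ 1 is true
  class-rank percentile ≥ 81%: 5 ≥ 81 is false
  community-service hours ≥ 295 hours: 79 ≥ 295 is false
  GPA > 3.7: 2.75 > 3.7 is false
  disciplinary record: yes → true
  AP courses completed ≥ 4: 5 ≥ 4 is true
  NOT in-state resident: yes → false
  interview rating < 5: 1 < 5 is true
  recommendation letters < 0: 0 < 0 is false
  intended major ∈ {Arts, Business, Humanities}: Business is in the set → true
  class-rank percentile ≤ 97%: 5 ≤ 97 is true
  AP courses completed ≥ 3: 5 ≥ 3 is true
  interview rating ≤ 1: 1 ≤ 1 is true
Combine:
[1.1] false AND true = false
[1.2.1] true OR false = true
[1.2] NOT true = false
[1.3.1] false → true (antecedent false ⇒ implication holds) = true
[1.3] NOT true = false
[1.4.2] exactly-one(false, false) = false
[1.4] false AND false = false
[1] false AND false AND false AND false = false
[2.1.1.1] true AND true = true
[2.1.1.2] exactly-one(false, true, false) = true
[2.1.1] true → true = true
[2.1] NOT true = false
[2.2.1.2] true AND true = true
[2.2.1.3] true → true = true
[2.2.1] true AND true AND true = true
[2.2] NOT true = false
[2] false OR false = false
[root] false OR false = false
Overall: false → rejected

Rejected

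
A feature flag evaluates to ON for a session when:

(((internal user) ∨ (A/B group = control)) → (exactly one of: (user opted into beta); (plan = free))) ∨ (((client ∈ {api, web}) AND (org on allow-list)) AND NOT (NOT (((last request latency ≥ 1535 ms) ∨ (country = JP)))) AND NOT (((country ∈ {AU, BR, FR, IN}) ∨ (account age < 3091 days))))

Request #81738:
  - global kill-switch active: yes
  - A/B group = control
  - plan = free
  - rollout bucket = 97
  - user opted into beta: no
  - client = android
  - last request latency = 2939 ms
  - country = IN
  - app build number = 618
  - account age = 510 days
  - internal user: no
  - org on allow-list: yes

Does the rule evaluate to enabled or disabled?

Atomic conditions:
  internal user: no → false
  A/B group = control: control == control is true
  user opted into beta: no → false
  plan = free: free == free is true
  client ∈ {api, web}: android is not in the set → false
  org on allow-list: yes → true
  last request latency ≥ 1535 ms: 2939 ≥ 1535 is true
  country = JP: IN == JP is false
  country ∈ {AU, BR, FR, IN}: IN is in the set → true
  account age < 3091 days: 510 < 3091 is true
Combine:
[1.1] false OR true = true
[1.2] exactly-one(false, true) = true
[1] true → true = true
[2.1] false AND true = false
[2.2.1.1] true OR false = true
[2.2.1] NOT true = false
[2.2] NOT false = true
[2.3.1] true OR true = true
[2.3] NOT true = false
[2] false AND true AND false = false
[root] true OR false = true
Overall: true → enabled

Enabled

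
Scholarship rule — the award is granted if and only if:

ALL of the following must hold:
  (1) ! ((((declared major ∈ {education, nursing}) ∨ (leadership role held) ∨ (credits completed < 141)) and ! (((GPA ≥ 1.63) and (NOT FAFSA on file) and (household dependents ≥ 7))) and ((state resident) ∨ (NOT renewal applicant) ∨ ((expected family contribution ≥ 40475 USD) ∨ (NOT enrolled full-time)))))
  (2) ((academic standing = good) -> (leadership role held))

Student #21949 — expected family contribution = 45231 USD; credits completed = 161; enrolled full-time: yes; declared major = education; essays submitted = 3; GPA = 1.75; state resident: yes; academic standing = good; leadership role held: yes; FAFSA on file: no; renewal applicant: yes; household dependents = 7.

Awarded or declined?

Awarded

Atomic conditions:
  declared major ∈ {education, nursing}: education is in the set → true
  leadership role held: yes → true
  credits completed < 141: 161 < 141 is false
  GPA ≥ 1.63: 1.75 ≥ 1.63 is true
  NOT FAFSA on file: no → true
  household dependents ≥ 7: 7 ≥ 7 is true
  state resident: yes → true
  NOT renewal applicant: yes → false
  expected family contribution ≥ 40475 USD: 45231 ≥ 40475 is true
  NOT enrolled full-time: yes → false
  academic standing = good: good == good is true
Combine:
[1.1.1] true OR true OR false = true
[1.1.2.1] true AND true AND true = true
[1.1.2] NOT true = false
[1.1.3.3] true OR false = true
[1.1.3] true OR false OR true = true
[1.1] true AND false AND true = false
[1] NOT false = true
[2] true → true = true
[root] true AND true = true
Overall: true → awarded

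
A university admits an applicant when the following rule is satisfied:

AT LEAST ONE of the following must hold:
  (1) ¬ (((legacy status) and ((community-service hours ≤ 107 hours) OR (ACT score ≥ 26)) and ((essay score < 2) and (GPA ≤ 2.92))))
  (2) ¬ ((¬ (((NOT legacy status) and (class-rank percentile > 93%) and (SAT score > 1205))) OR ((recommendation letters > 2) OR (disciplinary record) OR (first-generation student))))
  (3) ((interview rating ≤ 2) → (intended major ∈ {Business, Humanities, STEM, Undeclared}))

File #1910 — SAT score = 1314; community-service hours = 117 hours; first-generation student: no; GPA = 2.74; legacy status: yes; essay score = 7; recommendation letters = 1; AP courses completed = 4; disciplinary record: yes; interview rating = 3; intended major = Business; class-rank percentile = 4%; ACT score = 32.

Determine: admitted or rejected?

Admitted

Atomic conditions:
  legacy status: yes → true
  community-service hours ≤ 107 hours: 117 ≤ 107 is false
  ACT score ≥ 26: 32 ≥ 26 is true
  essay score < 2: 7 < 2 is false
  GPA ≤ 2.92: 2.74 ≤ 2.92 is true
  NOT legacy status: yes → false
  class-rank percentile > 93%: 4 > 93 is false
  SAT score > 1205: 1314 > 1205 is true
  recommendation letters > 2: 1 > 2 is false
  disciplinary record: yes → true
  first-generation student: no → false
  interview rating ≤ 2: 3 ≤ 2 is false
  intended major ∈ {Business, Humanities, STEM, Undeclared}: Business is in the set → true
Combine:
[1.1.2] false OR true = true
[1.1.3] false AND true = false
[1.1] true AND true AND false = false
[1] NOT false = true
[2.1.1.1] false AND false AND true = false
[2.1.1] NOT false = true
[2.1.2] false OR true OR false = true
[2.1] true OR true = true
[2] NOT true = false
[3] false → true (antecedent false ⇒ implication holds) = true
[root] true OR false OR true = true
Overall: true → admitted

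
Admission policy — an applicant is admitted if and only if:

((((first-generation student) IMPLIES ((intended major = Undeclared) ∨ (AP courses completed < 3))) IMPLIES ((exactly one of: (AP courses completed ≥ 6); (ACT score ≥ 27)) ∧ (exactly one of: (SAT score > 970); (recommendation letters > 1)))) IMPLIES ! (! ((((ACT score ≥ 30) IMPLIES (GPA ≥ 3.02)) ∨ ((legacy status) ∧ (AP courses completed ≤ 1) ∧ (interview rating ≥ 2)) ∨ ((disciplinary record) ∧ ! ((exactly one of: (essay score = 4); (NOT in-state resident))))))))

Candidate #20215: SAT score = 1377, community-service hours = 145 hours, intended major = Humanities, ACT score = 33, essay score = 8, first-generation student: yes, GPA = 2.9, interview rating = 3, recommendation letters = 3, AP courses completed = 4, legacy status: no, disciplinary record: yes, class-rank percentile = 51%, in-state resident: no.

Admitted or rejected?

Rejected

Atomic conditions:
  first-generation student: yes → true
  intended major = Undeclared: Humanities == Undeclared is false
  AP courses completed < 3: 4 < 3 is false
  AP courses completed ≥ 6: 4 ≥ 6 is false
  ACT score ≥ 27: 33 ≥ 27 is true
  SAT score > 970: 1377 > 970 is true
  recommendation letters > 1: 3 > 1 is true
  ACT score ≥ 30: 33 ≥ 30 is true
  GPA ≥ 3.02: 2.9 ≥ 3.02 is false
  legacy status: no → false
  AP courses completed ≤ 1: 4 ≤ 1 is false
  interview rating ≥ 2: 3 ≥ 2 is true
  disciplinary record: yes → true
  essay score = 4: 8 == 4 is false
  NOT in-state resident: no → true
Combine:
[1.1.2] false OR false = false
[1.1] true → false = false
[1.2.1] exactly-one(false, true) = true
[1.2.2] exactly-one(true, true) = false
[1.2] true AND false = false
[1] false → false (antecedent false ⇒ implication holds) = true
[2.1.1.1] true → false = false
[2.1.1.2] false AND false AND true = false
[2.1.1.3.2.1] exactly-one(false, true) = true
[2.1.1.3.2] NOT true = false
[2.1.1.3] true AND false = false
[2.1.1] false OR false OR false = false
[2.1] NOT false = true
[2] NOT true = false
[root] true → false = false
Overall: false → rejected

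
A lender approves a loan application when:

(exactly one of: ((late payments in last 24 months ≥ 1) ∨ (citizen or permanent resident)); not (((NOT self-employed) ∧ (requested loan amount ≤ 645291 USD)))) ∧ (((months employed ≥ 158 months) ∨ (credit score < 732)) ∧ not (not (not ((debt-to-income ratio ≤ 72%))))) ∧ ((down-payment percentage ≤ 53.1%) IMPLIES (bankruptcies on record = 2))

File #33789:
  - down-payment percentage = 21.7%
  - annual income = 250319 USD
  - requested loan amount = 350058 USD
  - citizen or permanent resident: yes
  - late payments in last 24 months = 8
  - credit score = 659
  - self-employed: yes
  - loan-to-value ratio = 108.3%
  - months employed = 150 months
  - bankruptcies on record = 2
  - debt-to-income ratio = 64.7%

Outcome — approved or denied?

Denied

Atomic conditions:
  late payments in last 24 months ≥ 1: 8 ≥ 1 is true
  citizen or permanent resident: yes → true
  NOT self-employed: yes → false
  requested loan amount ≤ 645291 USD: 350058 ≤ 645291 is true
  months employed ≥ 158 months: 150 ≥ 158 is false
  credit score < 732: 659 < 732 is true
  debt-to-income ratio ≤ 72%: 64.7 ≤ 72 is true
  down-payment percentage ≤ 53.1%: 21.7 ≤ 53.1 is true
  bankruptcies on record = 2: 2 == 2 is true
Combine:
[1.1] true OR true = true
[1.2.1] false AND true = false
[1.2] NOT false = true
[1] exactly-one(true, true) = false
[2.1] false OR true = true
[2.2.1.1] NOT true = false
[2.2.1] NOT false = true
[2.2] NOT true = false
[2] true AND false = false
[3] true → true = true
[root] false AND false AND true = false
Overall: false → denied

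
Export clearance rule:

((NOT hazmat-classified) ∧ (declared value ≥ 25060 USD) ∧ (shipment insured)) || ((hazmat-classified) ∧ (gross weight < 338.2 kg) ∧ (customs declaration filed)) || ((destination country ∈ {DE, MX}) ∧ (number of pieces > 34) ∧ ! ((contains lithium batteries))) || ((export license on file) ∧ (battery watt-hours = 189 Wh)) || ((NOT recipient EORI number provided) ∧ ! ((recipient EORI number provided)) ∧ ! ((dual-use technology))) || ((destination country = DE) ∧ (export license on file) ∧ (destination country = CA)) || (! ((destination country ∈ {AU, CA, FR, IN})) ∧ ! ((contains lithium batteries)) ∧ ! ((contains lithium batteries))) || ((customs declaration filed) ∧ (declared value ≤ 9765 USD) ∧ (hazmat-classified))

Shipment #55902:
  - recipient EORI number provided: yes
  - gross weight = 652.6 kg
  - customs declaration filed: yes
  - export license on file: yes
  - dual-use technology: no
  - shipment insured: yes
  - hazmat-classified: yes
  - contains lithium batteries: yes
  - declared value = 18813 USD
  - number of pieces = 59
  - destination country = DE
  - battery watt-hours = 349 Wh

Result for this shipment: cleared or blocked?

Atomic conditions:
  NOT hazmat-classified: yes → false
  declared value ≥ 25060 USD: 18813 ≥ 25060 is false
  shipment insured: yes → true
  hazmat-classified: yes → true
  gross weight < 338.2 kg: 652.6 < 338.2 is false
  customs declaration filed: yes → true
  destination country ∈ {DE, MX}: DE is in the set → true
  number of pieces > 34: 59 > 34 is true
  contains lithium batteries: yes → true
  export license on file: yes → true
  battery watt-hours = 189 Wh: 349 == 189 is false
  NOT recipient EORI number provided: yes → false
  recipient EORI number provided: yes → true
  dual-use technology: no → false
  destination country = DE: DE == DE is true
  destination country = CA: DE == CA is false
  destination country ∈ {AU, CA, FR, IN}: DE is not in the set → false
  declared value ≤ 9765 USD: 18813 ≤ 9765 is false
Combine:
[1] false AND false AND true = false
[2] true AND false AND true = false
[3.3] NOT true = false
[3] true AND true AND false = false
[4] true AND false = false
[5.2] NOT true = false
[5.3] NOT false = true
[5] false AND false AND true = false
[6] true AND true AND false = false
[7.1] NOT false = true
[7.2] NOT true = false
[7.3] NOT true = false
[7] true AND false AND false = false
[8] true AND false AND true = false
[root] false OR false OR false OR false OR false OR false OR false OR false = false
Overall: false → blocked

Blocked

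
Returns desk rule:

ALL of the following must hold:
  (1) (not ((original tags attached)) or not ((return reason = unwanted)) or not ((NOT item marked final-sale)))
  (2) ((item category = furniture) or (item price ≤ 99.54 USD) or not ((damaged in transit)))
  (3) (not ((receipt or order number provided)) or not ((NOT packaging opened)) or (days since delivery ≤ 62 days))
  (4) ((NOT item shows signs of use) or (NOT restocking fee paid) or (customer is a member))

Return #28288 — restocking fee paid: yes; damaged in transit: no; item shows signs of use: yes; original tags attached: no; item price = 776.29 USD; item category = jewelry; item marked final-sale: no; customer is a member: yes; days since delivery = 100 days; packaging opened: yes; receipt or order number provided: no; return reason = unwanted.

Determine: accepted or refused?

Atomic conditions:
  original tags attached: no → false
  return reason = unwanted: unwanted == unwanted is true
  NOT item marked final-sale: no → true
  item category = furniture: jewelry == furniture is false
  item price ≤ 99.54 USD: 776.29 ≤ 99.54 is false
  damaged in transit: no → false
  receipt or order number provided: no → false
  NOT packaging opened: yes → false
  days since delivery ≤ 62 days: 100 ≤ 62 is false
  NOT item shows signs of use: yes → false
  NOT restocking fee paid: yes → false
  customer is a member: yes → true
Combine:
[1.1] NOT false = true
[1.2] NOT true = false
[1.3] NOT true = false
[1] true OR false OR false = true
[2.3] NOT false = true
[2] false OR false OR true = true
[3.1] NOT false = true
[3.2] NOT false = true
[3] true OR true OR false = true
[4] false OR false OR true = true
[root] true AND true AND true AND true = true
Overall: true → accepted

Accepted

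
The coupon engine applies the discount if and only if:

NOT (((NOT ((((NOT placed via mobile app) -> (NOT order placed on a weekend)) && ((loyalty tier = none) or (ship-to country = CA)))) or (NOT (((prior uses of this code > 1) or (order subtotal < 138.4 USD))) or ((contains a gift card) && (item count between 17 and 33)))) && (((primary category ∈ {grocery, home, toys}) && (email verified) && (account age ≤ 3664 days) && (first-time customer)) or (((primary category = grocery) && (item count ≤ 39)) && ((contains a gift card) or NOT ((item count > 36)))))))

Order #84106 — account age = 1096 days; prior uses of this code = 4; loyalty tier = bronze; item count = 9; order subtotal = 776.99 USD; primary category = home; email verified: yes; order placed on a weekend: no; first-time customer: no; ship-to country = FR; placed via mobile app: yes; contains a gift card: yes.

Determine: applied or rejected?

Atomic conditions:
  NOT placed via mobile app: yes → false
  NOT order placed on a weekend: no → true
  loyalty tier = none: bronze == none is false
  ship-to country = CA: FR == CA is false
  prior uses of this code > 1: 4 > 1 is true
  order subtotal < 138.4 USD: 776.99 < 138.4 is false
  contains a gift card: yes → true
  item count between 17 and 33: 9 in [17, 33] is false
  primary category ∈ {grocery, home, toys}: home is in the set → true
  email verified: yes → true
  account age ≤ 3664 days: 1096 ≤ 3664 is true
  first-time customer: no → false
  primary category = grocery: home == grocery is false
  item count ≤ 39: 9 ≤ 39 is true
  item count > 36: 9 > 36 is false
Combine:
[1.1.1.1.1] false → true (antecedent false ⇒ implication holds) = true
[1.1.1.1.2] false OR false = false
[1.1.1.1] true AND false = false
[1.1.1] NOT false = true
[1.1.2.1.1] true OR false = true
[1.1.2.1] NOT true = false
[1.1.2.2] true AND false = false
[1.1.2] false OR false = false
[1.1] true OR false = true
[1.2.1] true AND true AND true AND false = false
[1.2.2.1] false AND true = false
[1.2.2.2.2] NOT false = true
[1.2.2.2] true OR true = true
[1.2.2] false AND true = false
[1.2] false OR false = false
[1] true AND false = false
[root] NOT false = true
Overall: true → applied

Applied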